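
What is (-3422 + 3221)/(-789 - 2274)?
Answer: 67/1021 ≈ 0.065622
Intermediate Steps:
(-3422 + 3221)/(-789 - 2274) = -201/(-3063) = -201*(-1/3063) = 67/1021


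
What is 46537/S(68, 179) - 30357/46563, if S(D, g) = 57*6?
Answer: 718840079/5308182 ≈ 135.42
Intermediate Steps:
S(D, g) = 342
46537/S(68, 179) - 30357/46563 = 46537/342 - 30357/46563 = 46537*(1/342) - 30357*1/46563 = 46537/342 - 10119/15521 = 718840079/5308182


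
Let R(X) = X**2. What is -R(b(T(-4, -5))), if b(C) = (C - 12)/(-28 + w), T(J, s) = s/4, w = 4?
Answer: -2809/9216 ≈ -0.30480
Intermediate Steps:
T(J, s) = s/4 (T(J, s) = s*(1/4) = s/4)
b(C) = 1/2 - C/24 (b(C) = (C - 12)/(-28 + 4) = (-12 + C)/(-24) = (-12 + C)*(-1/24) = 1/2 - C/24)
-R(b(T(-4, -5))) = -(1/2 - (-5)/96)**2 = -(1/2 - 1/24*(-5/4))**2 = -(1/2 + 5/96)**2 = -(53/96)**2 = -1*2809/9216 = -2809/9216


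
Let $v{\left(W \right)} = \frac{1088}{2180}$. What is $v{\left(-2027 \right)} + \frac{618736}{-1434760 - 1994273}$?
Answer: $\frac{595485856}{1868822985} \approx 0.31864$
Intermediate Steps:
$v{\left(W \right)} = \frac{272}{545}$ ($v{\left(W \right)} = 1088 \cdot \frac{1}{2180} = \frac{272}{545}$)
$v{\left(-2027 \right)} + \frac{618736}{-1434760 - 1994273} = \frac{272}{545} + \frac{618736}{-1434760 - 1994273} = \frac{272}{545} + \frac{618736}{-3429033} = \frac{272}{545} + 618736 \left(- \frac{1}{3429033}\right) = \frac{272}{545} - \frac{618736}{3429033} = \frac{595485856}{1868822985}$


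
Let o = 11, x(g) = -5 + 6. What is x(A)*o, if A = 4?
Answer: 11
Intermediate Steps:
x(g) = 1
x(A)*o = 1*11 = 11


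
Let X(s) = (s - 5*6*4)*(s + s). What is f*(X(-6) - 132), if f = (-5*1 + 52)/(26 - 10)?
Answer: 16215/4 ≈ 4053.8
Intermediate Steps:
f = 47/16 (f = (-5 + 52)/16 = 47*(1/16) = 47/16 ≈ 2.9375)
X(s) = 2*s*(-120 + s) (X(s) = (s - 30*4)*(2*s) = (s - 120)*(2*s) = (-120 + s)*(2*s) = 2*s*(-120 + s))
f*(X(-6) - 132) = 47*(2*(-6)*(-120 - 6) - 132)/16 = 47*(2*(-6)*(-126) - 132)/16 = 47*(1512 - 132)/16 = (47/16)*1380 = 16215/4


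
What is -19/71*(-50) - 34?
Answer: -1464/71 ≈ -20.620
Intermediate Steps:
-19/71*(-50) - 34 = 950/71 - 34 = -1464/71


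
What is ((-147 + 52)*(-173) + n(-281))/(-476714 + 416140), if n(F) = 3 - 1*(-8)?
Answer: -8223/30287 ≈ -0.27150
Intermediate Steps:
n(F) = 11 (n(F) = 3 + 8 = 11)
((-147 + 52)*(-173) + n(-281))/(-476714 + 416140) = ((-147 + 52)*(-173) + 11)/(-476714 + 416140) = (-95*(-173) + 11)/(-60574) = (16435 + 11)*(-1/60574) = 16446*(-1/60574) = -8223/30287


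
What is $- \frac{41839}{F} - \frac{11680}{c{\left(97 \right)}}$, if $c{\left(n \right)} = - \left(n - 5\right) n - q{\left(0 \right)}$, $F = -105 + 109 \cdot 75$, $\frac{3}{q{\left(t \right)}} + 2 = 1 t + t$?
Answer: $- \frac{111620351}{28801830} \approx -3.8755$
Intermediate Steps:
$q{\left(t \right)} = \frac{3}{-2 + 2 t}$ ($q{\left(t \right)} = \frac{3}{-2 + \left(1 t + t\right)} = \frac{3}{-2 + \left(t + t\right)} = \frac{3}{-2 + 2 t}$)
$F = 8070$ ($F = -105 + 8175 = 8070$)
$c{\left(n \right)} = \frac{3}{2} - n \left(-5 + n\right)$ ($c{\left(n \right)} = - \left(n - 5\right) n - \frac{3}{2 \left(-1 + 0\right)} = - \left(-5 + n\right) n - \frac{3}{2 \left(-1\right)} = - n \left(-5 + n\right) - \frac{3}{2} \left(-1\right) = - n \left(-5 + n\right) - - \frac{3}{2} = - n \left(-5 + n\right) + \frac{3}{2} = \frac{3}{2} - n \left(-5 + n\right)$)
$- \frac{41839}{F} - \frac{11680}{c{\left(97 \right)}} = - \frac{41839}{8070} - \frac{11680}{\frac{3}{2} - 97^{2} + 5 \cdot 97} = \left(-41839\right) \frac{1}{8070} - \frac{11680}{\frac{3}{2} - 9409 + 485} = - \frac{41839}{8070} - \frac{11680}{\frac{3}{2} - 9409 + 485} = - \frac{41839}{8070} - \frac{11680}{- \frac{17845}{2}} = - \frac{41839}{8070} - - \frac{4672}{3569} = - \frac{41839}{8070} + \frac{4672}{3569} = - \frac{111620351}{28801830}$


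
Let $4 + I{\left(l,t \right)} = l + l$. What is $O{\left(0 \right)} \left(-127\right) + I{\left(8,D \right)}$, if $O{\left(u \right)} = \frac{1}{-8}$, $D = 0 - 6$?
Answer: $\frac{223}{8} \approx 27.875$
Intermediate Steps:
$D = -6$ ($D = 0 - 6 = -6$)
$I{\left(l,t \right)} = -4 + 2 l$ ($I{\left(l,t \right)} = -4 + \left(l + l\right) = -4 + 2 l$)
$O{\left(u \right)} = - \frac{1}{8}$
$O{\left(0 \right)} \left(-127\right) + I{\left(8,D \right)} = \left(- \frac{1}{8}\right) \left(-127\right) + \left(-4 + 2 \cdot 8\right) = \frac{127}{8} + \left(-4 + 16\right) = \frac{127}{8} + 12 = \frac{223}{8}$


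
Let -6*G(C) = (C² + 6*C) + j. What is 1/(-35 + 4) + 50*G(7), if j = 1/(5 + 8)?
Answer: -917639/1209 ≈ -759.01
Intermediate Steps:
j = 1/13 ≈ 0.076923
G(C) = -1/78 - C - C²/6 (G(C) = -((C² + 6*C) + 1/13)/6 = -(1/13 + C² + 6*C)/6 = -1/78 - C - C²/6)
1/(-35 + 4) + 50*G(7) = 1/(-35 + 4) + 50*(-1/78 - 1*7 - ⅙*7²) = 1/(-31) + 50*(-1/78 - 7 - ⅙*49) = -1/31 + 50*(-1/78 - 7 - 49/6) = -1/31 + 50*(-592/39) = -1/31 - 29600/39 = -917639/1209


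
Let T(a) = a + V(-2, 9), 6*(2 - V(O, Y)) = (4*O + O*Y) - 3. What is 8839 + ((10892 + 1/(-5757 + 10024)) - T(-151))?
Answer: 508844023/25602 ≈ 19875.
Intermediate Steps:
V(O, Y) = 5/2 - 2*O/3 - O*Y/6 (V(O, Y) = 2 - ((4*O + O*Y) - 3)/6 = 2 - (-3 + 4*O + O*Y)/6 = 2 + (1/2 - 2*O/3 - O*Y/6) = 5/2 - 2*O/3 - O*Y/6)
T(a) = 41/6 + a (T(a) = a + (5/2 - 2/3*(-2) - 1/6*(-2)*9) = a + (5/2 + 4/3 + 3) = a + 41/6 = 41/6 + a)
8839 + ((10892 + 1/(-5757 + 10024)) - T(-151)) = 8839 + ((10892 + 1/(-5757 + 10024)) - (41/6 - 151)) = 8839 + ((10892 + 1/4267) - 1*(-865/6)) = 8839 + ((10892 + 1/4267) + 865/6) = 8839 + (46476165/4267 + 865/6) = 8839 + 282547945/25602 = 508844023/25602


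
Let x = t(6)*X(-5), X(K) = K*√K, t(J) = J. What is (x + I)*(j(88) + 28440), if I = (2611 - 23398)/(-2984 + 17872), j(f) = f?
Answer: -74126442/1861 - 855840*I*√5 ≈ -39832.0 - 1.9137e+6*I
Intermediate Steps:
I = -20787/14888 ≈ -1.3962
X(K) = K^(3/2)
x = -30*I*√5 (x = 6*(-5)^(3/2) = 6*(-5*I*√5) = -30*I*√5 ≈ -67.082*I)
(x + I)*(j(88) + 28440) = (-30*I*√5 - 20787/14888)*(88 + 28440) = (-20787/14888 - 30*I*√5)*28528 = -74126442/1861 - 855840*I*√5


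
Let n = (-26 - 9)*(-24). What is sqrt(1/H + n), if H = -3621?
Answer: sqrt(11013774819)/3621 ≈ 28.983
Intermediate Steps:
n = 840 (n = -35*(-24) = 840)
sqrt(1/H + n) = sqrt(1/(-3621) + 840) = sqrt(-1/3621 + 840) = sqrt(3041639/3621) = sqrt(11013774819)/3621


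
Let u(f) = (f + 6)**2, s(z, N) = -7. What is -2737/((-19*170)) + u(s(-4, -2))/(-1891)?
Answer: 304261/359290 ≈ 0.84684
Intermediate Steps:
u(f) = (6 + f)**2
-2737/((-19*170)) + u(s(-4, -2))/(-1891) = -2737/((-19*170)) + (6 - 7)**2/(-1891) = -2737/(-3230) + (-1)**2*(-1/1891) = -2737*(-1/3230) + 1*(-1/1891) = 161/190 - 1/1891 = 304261/359290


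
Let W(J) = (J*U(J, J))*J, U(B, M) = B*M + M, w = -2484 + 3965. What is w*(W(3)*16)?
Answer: 2559168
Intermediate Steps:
w = 1481
U(B, M) = M + B*M
W(J) = J³*(1 + J) (W(J) = (J*(J*(1 + J)))*J = (J²*(1 + J))*J = J³*(1 + J))
w*(W(3)*16) = 1481*((3³*(1 + 3))*16) = 1481*((27*4)*16) = 1481*(108*16) = 1481*1728 = 2559168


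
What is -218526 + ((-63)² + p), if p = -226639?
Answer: -441196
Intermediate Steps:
-218526 + ((-63)² + p) = -218526 + ((-63)² - 226639) = -218526 + (3969 - 226639) = -218526 - 222670 = -441196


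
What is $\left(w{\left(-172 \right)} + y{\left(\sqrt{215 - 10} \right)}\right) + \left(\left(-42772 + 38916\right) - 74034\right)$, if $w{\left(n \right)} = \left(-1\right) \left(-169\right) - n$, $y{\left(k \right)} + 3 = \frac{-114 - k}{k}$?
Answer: $-77553 - \frac{114 \sqrt{205}}{205} \approx -77561.0$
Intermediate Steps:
$y{\left(k \right)} = -3 + \frac{-114 - k}{k}$
$w{\left(n \right)} = 169 - n$
$\left(w{\left(-172 \right)} + y{\left(\sqrt{215 - 10} \right)}\right) + \left(\left(-42772 + 38916\right) - 74034\right) = \left(\left(169 - -172\right) - \left(4 + \frac{114}{\sqrt{215 - 10}}\right)\right) + \left(\left(-42772 + 38916\right) - 74034\right) = \left(\left(169 + 172\right) - \left(4 + \frac{114}{\sqrt{205}}\right)\right) - 77890 = \left(341 - \left(4 + 114 \frac{\sqrt{205}}{205}\right)\right) - 77890 = \left(341 - \left(4 + \frac{114 \sqrt{205}}{205}\right)\right) - 77890 = \left(337 - \frac{114 \sqrt{205}}{205}\right) - 77890 = -77553 - \frac{114 \sqrt{205}}{205}$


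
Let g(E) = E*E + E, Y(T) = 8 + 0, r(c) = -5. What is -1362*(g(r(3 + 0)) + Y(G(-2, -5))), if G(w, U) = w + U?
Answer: -38136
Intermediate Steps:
G(w, U) = U + w
Y(T) = 8
g(E) = E + E² (g(E) = E² + E = E + E²)
-1362*(g(r(3 + 0)) + Y(G(-2, -5))) = -1362*(-5*(1 - 5) + 8) = -1362*(-5*(-4) + 8) = -1362*(20 + 8) = -1362*28 = -38136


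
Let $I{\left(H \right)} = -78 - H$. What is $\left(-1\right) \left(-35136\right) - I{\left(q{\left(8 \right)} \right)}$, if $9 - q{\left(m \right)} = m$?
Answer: $35215$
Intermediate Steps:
$q{\left(m \right)} = 9 - m$
$\left(-1\right) \left(-35136\right) - I{\left(q{\left(8 \right)} \right)} = \left(-1\right) \left(-35136\right) - \left(-78 - \left(9 - 8\right)\right) = 35136 - \left(-78 - \left(9 - 8\right)\right) = 35136 - \left(-78 - 1\right) = 35136 - -79 = 35136 + 79 = 35215$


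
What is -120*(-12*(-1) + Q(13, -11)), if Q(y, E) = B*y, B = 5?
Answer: -9240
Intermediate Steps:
Q(y, E) = 5*y
-120*(-12*(-1) + Q(13, -11)) = -120*(-12*(-1) + 5*13) = -120*(12 + 65) = -120*77 = -9240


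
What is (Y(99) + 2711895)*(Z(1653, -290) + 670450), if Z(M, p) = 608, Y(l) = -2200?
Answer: 1818362507310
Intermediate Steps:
(Y(99) + 2711895)*(Z(1653, -290) + 670450) = (-2200 + 2711895)*(608 + 670450) = 2709695*671058 = 1818362507310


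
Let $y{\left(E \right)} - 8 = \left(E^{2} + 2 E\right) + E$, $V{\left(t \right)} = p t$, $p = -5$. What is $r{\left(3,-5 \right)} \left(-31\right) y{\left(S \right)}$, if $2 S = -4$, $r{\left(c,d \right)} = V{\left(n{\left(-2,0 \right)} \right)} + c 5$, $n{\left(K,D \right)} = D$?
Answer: $-2790$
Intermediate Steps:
$V{\left(t \right)} = - 5 t$
$r{\left(c,d \right)} = 5 c$ ($r{\left(c,d \right)} = \left(-5\right) 0 + c 5 = 0 + 5 c = 5 c$)
$S = -2$ ($S = \frac{1}{2} \left(-4\right) = -2$)
$y{\left(E \right)} = 8 + E^{2} + 3 E$ ($y{\left(E \right)} = 8 + \left(\left(E^{2} + 2 E\right) + E\right) = 8 + \left(E^{2} + 3 E\right) = 8 + E^{2} + 3 E$)
$r{\left(3,-5 \right)} \left(-31\right) y{\left(S \right)} = 5 \cdot 3 \left(-31\right) \left(8 + \left(-2\right)^{2} + 3 \left(-2\right)\right) = 15 \left(-31\right) \left(8 + 4 - 6\right) = \left(-465\right) 6 = -2790$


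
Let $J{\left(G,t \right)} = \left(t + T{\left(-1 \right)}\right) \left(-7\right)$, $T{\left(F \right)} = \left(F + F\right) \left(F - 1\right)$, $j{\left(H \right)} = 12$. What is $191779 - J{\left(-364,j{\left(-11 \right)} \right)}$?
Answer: $191891$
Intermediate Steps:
$T{\left(F \right)} = 2 F \left(-1 + F\right)$
$J{\left(G,t \right)} = -28 - 7 t$ ($J{\left(G,t \right)} = \left(t + 2 \left(-1\right) \left(-1 - 1\right)\right) \left(-7\right) = \left(t + 2 \left(-1\right) \left(-2\right)\right) \left(-7\right) = \left(t + 4\right) \left(-7\right) = \left(4 + t\right) \left(-7\right) = -28 - 7 t$)
$191779 - J{\left(-364,j{\left(-11 \right)} \right)} = 191779 - \left(-28 - 84\right) = 191779 - -112 = 191779 + 112 = 191891$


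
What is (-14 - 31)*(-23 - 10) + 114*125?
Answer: 15735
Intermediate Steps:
(-14 - 31)*(-23 - 10) + 114*125 = -45*(-33) + 14250 = 1485 + 14250 = 15735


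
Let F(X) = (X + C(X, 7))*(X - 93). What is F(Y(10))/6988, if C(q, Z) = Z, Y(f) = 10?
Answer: -1411/6988 ≈ -0.20192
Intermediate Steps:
F(X) = (-93 + X)*(7 + X) (F(X) = (X + 7)*(X - 93) = (7 + X)*(-93 + X) = (-93 + X)*(7 + X))
F(Y(10))/6988 = (-651 + 10² - 86*10)/6988 = (-651 + 100 - 860)*(1/6988) = -1411*1/6988 = -1411/6988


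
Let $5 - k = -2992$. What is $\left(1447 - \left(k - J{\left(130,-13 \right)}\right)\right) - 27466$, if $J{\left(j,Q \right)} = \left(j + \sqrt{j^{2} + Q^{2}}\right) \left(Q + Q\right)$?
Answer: $-32396 - 338 \sqrt{101} \approx -35793.0$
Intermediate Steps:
$k = 2997$ ($k = 5 - -2992 = 5 + 2992 = 2997$)
$J{\left(j,Q \right)} = 2 Q \left(j + \sqrt{Q^{2} + j^{2}}\right)$ ($J{\left(j,Q \right)} = \left(j + \sqrt{Q^{2} + j^{2}}\right) 2 Q = 2 Q \left(j + \sqrt{Q^{2} + j^{2}}\right)$)
$\left(1447 - \left(k - J{\left(130,-13 \right)}\right)\right) - 27466 = \left(1447 + \left(2 \left(-13\right) \left(130 + \sqrt{\left(-13\right)^{2} + 130^{2}}\right) - 2997\right)\right) - 27466 = \left(1447 + \left(2 \left(-13\right) \left(130 + \sqrt{169 + 16900}\right) - 2997\right)\right) - 27466 = \left(1447 + \left(2 \left(-13\right) \left(130 + \sqrt{17069}\right) - 2997\right)\right) - 27466 = \left(1447 + \left(2 \left(-13\right) \left(130 + 13 \sqrt{101}\right) - 2997\right)\right) - 27466 = \left(1447 - \left(6377 + 338 \sqrt{101}\right)\right) - 27466 = \left(-4930 - 338 \sqrt{101}\right) - 27466 = -32396 - 338 \sqrt{101}$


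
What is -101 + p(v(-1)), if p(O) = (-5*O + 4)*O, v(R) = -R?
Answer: -102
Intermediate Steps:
p(O) = O*(4 - 5*O) (p(O) = (4 - 5*O)*O = O*(4 - 5*O))
-101 + p(v(-1)) = -101 + (-1*(-1))*(4 - (-5)*(-1)) = -101 + 1*(4 - 5*1) = -101 + 1*(4 - 5) = -101 + 1*(-1) = -101 - 1 = -102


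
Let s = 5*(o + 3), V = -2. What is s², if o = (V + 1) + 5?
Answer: 1225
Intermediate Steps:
o = 4 (o = (-2 + 1) + 5 = -1 + 5 = 4)
s = 35 (s = 5*(4 + 3) = 5*7 = 35)
s² = 35² = 1225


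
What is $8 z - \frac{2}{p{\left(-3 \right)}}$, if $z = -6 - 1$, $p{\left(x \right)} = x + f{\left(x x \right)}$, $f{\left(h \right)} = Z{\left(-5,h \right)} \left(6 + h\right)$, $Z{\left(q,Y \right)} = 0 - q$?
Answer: $- \frac{2017}{36} \approx -56.028$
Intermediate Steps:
$Z{\left(q,Y \right)} = - q$
$f{\left(h \right)} = 30 + 5 h$ ($f{\left(h \right)} = \left(-1\right) \left(-5\right) \left(6 + h\right) = 5 \left(6 + h\right) = 30 + 5 h$)
$p{\left(x \right)} = 30 + x + 5 x^{2}$ ($p{\left(x \right)} = x + \left(30 + 5 x x\right) = x + \left(30 + 5 x^{2}\right) = 30 + x + 5 x^{2}$)
$z = -7$
$8 z - \frac{2}{p{\left(-3 \right)}} = 8 \left(-7\right) - \frac{2}{30 - 3 + 5 \left(-3\right)^{2}} = -56 - \frac{2}{30 - 3 + 5 \cdot 9} = -56 - \frac{2}{30 - 3 + 45} = -56 - \frac{2}{72} = -56 - \frac{1}{36} = - \frac{2017}{36}$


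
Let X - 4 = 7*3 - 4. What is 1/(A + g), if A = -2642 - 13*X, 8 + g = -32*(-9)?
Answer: -1/2635 ≈ -0.00037951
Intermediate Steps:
X = 21 (X = 4 + (7*3 - 4) = 4 + (21 - 4) = 4 + 17 = 21)
g = 280 (g = -8 - 32*(-9) = -8 + 288 = 280)
A = -2915 (A = -2642 - 13*21 = -2642 - 273 = -2915)
1/(A + g) = 1/(-2915 + 280) = 1/(-2635) = -1/2635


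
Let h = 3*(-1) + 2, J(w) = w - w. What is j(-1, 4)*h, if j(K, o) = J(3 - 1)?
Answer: 0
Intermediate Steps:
J(w) = 0
j(K, o) = 0
h = -1 (h = -3 + 2 = -1)
j(-1, 4)*h = 0*(-1) = 0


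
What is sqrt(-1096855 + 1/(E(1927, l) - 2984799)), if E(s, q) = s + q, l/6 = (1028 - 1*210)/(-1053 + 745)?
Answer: I*sqrt(57863479399598459381622)/229682371 ≈ 1047.3*I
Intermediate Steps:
l = -1227/77 (l = 6*((1028 - 1*210)/(-1053 + 745)) = 6*((1028 - 210)/(-308)) = 6*(818*(-1/308)) = 6*(-409/154) = -1227/77 ≈ -15.935)
E(s, q) = q + s
sqrt(-1096855 + 1/(E(1927, l) - 2984799)) = sqrt(-1096855 + 1/((-1227/77 + 1927) - 2984799)) = sqrt(-1096855 + 1/(147152/77 - 2984799)) = sqrt(-1096855 + 1/(-229682371/77)) = sqrt(-1096855 - 77/229682371) = sqrt(-251928257043282/229682371) = I*sqrt(57863479399598459381622)/229682371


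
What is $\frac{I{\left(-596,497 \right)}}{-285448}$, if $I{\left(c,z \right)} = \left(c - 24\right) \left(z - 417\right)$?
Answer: $\frac{200}{1151} \approx 0.17376$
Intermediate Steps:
$I{\left(c,z \right)} = \left(-417 + z\right) \left(-24 + c\right)$ ($I{\left(c,z \right)} = \left(-24 + c\right) \left(-417 + z\right) = \left(-417 + z\right) \left(-24 + c\right)$)
$\frac{I{\left(-596,497 \right)}}{-285448} = \frac{10008 - -248532 - 11928 - 296212}{-285448} = \left(10008 + 248532 - 11928 - 296212\right) \left(- \frac{1}{285448}\right) = \left(-49600\right) \left(- \frac{1}{285448}\right) = \frac{200}{1151}$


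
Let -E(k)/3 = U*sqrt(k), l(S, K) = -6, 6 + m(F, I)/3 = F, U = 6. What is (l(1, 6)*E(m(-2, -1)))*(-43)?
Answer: -9288*I*sqrt(6) ≈ -22751.0*I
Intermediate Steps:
m(F, I) = -18 + 3*F
E(k) = -18*sqrt(k)
(l(1, 6)*E(m(-2, -1)))*(-43) = -(-108)*sqrt(-18 + 3*(-2))*(-43) = -(-108)*sqrt(-18 - 6)*(-43) = -(-108)*sqrt(-24)*(-43) = -(-108)*2*I*sqrt(6)*(-43) = -(-216)*I*sqrt(6)*(-43) = (216*I*sqrt(6))*(-43) = -9288*I*sqrt(6)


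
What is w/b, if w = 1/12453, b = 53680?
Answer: 1/668477040 ≈ 1.4959e-9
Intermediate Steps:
w = 1/12453 ≈ 8.0302e-5
w/b = (1/12453)/53680 = (1/12453)*(1/53680) = 1/668477040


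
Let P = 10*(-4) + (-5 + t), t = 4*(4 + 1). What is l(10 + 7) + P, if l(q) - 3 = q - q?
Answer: -22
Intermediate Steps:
t = 20 (t = 4*5 = 20)
l(q) = 3 (l(q) = 3 + (q - q) = 3 + 0 = 3)
P = -25 (P = 10*(-4) + (-5 + 20) = -40 + 15 = -25)
l(10 + 7) + P = 3 - 25 = -22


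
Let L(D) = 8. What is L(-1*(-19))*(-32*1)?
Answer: -256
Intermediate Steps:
L(-1*(-19))*(-32*1) = 8*(-32*1) = 8*(-32) = -256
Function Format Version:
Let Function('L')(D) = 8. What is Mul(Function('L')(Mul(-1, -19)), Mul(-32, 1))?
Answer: -256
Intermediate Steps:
Mul(Function('L')(Mul(-1, -19)), Mul(-32, 1)) = Mul(8, Mul(-32, 1)) = Mul(8, -32) = -256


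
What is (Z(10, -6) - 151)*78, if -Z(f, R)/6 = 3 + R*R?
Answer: -30030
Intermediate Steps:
Z(f, R) = -18 - 6*R² (Z(f, R) = -6*(3 + R*R) = -6*(3 + R²) = -18 - 6*R²)
(Z(10, -6) - 151)*78 = ((-18 - 6*(-6)²) - 151)*78 = ((-18 - 6*36) - 151)*78 = ((-18 - 216) - 151)*78 = (-234 - 151)*78 = -385*78 = -30030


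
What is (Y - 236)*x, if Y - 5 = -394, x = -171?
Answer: 106875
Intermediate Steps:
Y = -389 (Y = 5 - 394 = -389)
(Y - 236)*x = (-389 - 236)*(-171) = -625*(-171) = 106875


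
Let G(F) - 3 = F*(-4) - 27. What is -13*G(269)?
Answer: 14300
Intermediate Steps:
G(F) = -24 - 4*F (G(F) = 3 + (F*(-4) - 27) = 3 + (-4*F - 27) = 3 + (-27 - 4*F) = -24 - 4*F)
-13*G(269) = -13*(-24 - 4*269) = -13*(-24 - 1076) = -13*(-1100) = 14300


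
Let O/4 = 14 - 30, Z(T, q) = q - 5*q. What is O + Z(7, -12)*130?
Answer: 6176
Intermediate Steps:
Z(T, q) = -4*q
O = -64 (O = 4*(14 - 30) = 4*(-16) = -64)
O + Z(7, -12)*130 = -64 - 4*(-12)*130 = -64 + 48*130 = -64 + 6240 = 6176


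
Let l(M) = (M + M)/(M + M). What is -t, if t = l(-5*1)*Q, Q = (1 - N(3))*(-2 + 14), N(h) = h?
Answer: 24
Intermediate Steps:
l(M) = 1 (l(M) = (2*M)/((2*M)) = (2*M)*(1/(2*M)) = 1)
Q = -24 (Q = (1 - 1*3)*(-2 + 14) = (1 - 3)*12 = -2*12 = -24)
t = -24 (t = 1*(-24) = -24)
-t = -1*(-24) = 24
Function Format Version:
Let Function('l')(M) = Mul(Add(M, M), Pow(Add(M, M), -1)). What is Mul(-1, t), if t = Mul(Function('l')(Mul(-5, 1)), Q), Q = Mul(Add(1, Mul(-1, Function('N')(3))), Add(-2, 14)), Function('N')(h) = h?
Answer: 24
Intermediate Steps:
Function('l')(M) = 1 (Function('l')(M) = Mul(Mul(2, M), Pow(Mul(2, M), -1)) = Mul(Mul(2, M), Mul(Rational(1, 2), Pow(M, -1))) = 1)
Q = -24 (Q = Mul(Add(1, Mul(-1, 3)), Add(-2, 14)) = Mul(Add(1, -3), 12) = Mul(-2, 12) = -24)
t = -24 (t = Mul(1, -24) = -24)
Mul(-1, t) = Mul(-1, -24) = 24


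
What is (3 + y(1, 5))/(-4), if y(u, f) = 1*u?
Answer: -1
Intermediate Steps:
y(u, f) = u
(3 + y(1, 5))/(-4) = (3 + 1)/(-4) = 4*(-¼) = -1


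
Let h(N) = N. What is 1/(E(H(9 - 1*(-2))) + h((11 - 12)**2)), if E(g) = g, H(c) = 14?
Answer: 1/15 ≈ 0.066667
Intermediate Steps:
1/(E(H(9 - 1*(-2))) + h((11 - 12)**2)) = 1/(14 + (11 - 12)**2) = 1/(14 + (-1)**2) = 1/(14 + 1) = 1/15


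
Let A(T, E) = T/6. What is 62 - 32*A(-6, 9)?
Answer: 94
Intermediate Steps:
A(T, E) = T/6 (A(T, E) = T*(1/6) = T/6)
62 - 32*A(-6, 9) = 62 - 16*(-6)/3 = 62 - 32*(-1) = 62 + 32 = 94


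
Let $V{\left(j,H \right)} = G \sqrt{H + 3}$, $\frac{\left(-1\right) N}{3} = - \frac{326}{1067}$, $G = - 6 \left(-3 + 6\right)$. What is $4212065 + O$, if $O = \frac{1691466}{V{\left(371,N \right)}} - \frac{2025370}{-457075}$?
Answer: $\frac{385046327049}{91415} - \frac{40273 \sqrt{4458993}}{1791} \approx 4.1646 \cdot 10^{6}$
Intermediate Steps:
$G = -18$ ($G = \left(-6\right) 3 = -18$)
$N = \frac{978}{1067}$ ($N = - 3 \left(- \frac{326}{1067}\right) = - 3 \left(\left(-326\right) \frac{1}{1067}\right) = \left(-3\right) \left(- \frac{326}{1067}\right) = \frac{978}{1067} \approx 0.91659$)
$V{\left(j,H \right)} = - 18 \sqrt{3 + H}$ ($V{\left(j,H \right)} = - 18 \sqrt{H + 3} = - 18 \sqrt{3 + H}$)
$O = \frac{405074}{91415} - \frac{40273 \sqrt{4458993}}{1791}$ ($O = \frac{1691466}{\left(-18\right) \sqrt{3 + \frac{978}{1067}}} - \frac{2025370}{-457075} = \frac{1691466}{\left(-18\right) \sqrt{\frac{4179}{1067}}} - - \frac{405074}{91415} = \frac{1691466}{\left(-18\right) \frac{\sqrt{4458993}}{1067}} + \frac{405074}{91415} = \frac{1691466}{\left(- \frac{18}{1067}\right) \sqrt{4458993}} + \frac{405074}{91415} = 1691466 \left(- \frac{\sqrt{4458993}}{75222}\right) + \frac{405074}{91415} = - \frac{40273 \sqrt{4458993}}{1791} + \frac{405074}{91415} = \frac{405074}{91415} - \frac{40273 \sqrt{4458993}}{1791} \approx -47478.0$)
$4212065 + O = 4212065 + \left(\frac{405074}{91415} - \frac{40273 \sqrt{4458993}}{1791}\right) = \frac{385046327049}{91415} - \frac{40273 \sqrt{4458993}}{1791}$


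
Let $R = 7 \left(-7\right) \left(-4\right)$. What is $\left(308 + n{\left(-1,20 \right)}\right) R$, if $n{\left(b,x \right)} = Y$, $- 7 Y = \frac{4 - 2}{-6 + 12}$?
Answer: $\frac{181076}{3} \approx 60359.0$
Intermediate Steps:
$Y = - \frac{1}{21}$ ($Y = - \frac{\left(4 - 2\right) \frac{1}{-6 + 12}}{7} = - \frac{2 \cdot \frac{1}{6}}{7} = \left(- \frac{1}{7}\right) \frac{1}{3} = - \frac{1}{21} \approx -0.047619$)
$n{\left(b,x \right)} = - \frac{1}{21}$
$R = 196$ ($R = \left(-49\right) \left(-4\right) = 196$)
$\left(308 + n{\left(-1,20 \right)}\right) R = \left(308 - \frac{1}{21}\right) 196 = \frac{6467}{21} \cdot 196 = \frac{181076}{3}$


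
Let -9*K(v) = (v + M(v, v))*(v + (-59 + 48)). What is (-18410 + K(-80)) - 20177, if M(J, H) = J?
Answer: -361843/9 ≈ -40205.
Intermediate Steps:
K(v) = -2*v*(-11 + v)/9 (K(v) = -(v + v)*(v + (-59 + 48))/9 = -2*v*(v - 11)/9 = -2*v*(-11 + v)/9)
(-18410 + K(-80)) - 20177 = (-18410 + (2/9)*(-80)*(11 - 1*(-80))) - 20177 = (-18410 + (2/9)*(-80)*(11 + 80)) - 20177 = (-18410 + (2/9)*(-80)*91) - 20177 = (-18410 - 14560/9) - 20177 = -180250/9 - 20177 = -361843/9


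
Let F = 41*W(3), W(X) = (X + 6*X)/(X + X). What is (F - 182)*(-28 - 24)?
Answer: 2002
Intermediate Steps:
W(X) = 7/2 (W(X) = (7*X)/((2*X)) = (7*X)*(1/(2*X)) = 7/2)
F = 287/2 (F = 41*(7/2) = 287/2 ≈ 143.50)
(F - 182)*(-28 - 24) = (287/2 - 182)*(-28 - 24) = -77/2*(-52) = 2002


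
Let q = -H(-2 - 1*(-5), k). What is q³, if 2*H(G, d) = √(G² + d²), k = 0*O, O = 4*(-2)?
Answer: -27/8 ≈ -3.3750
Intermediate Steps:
O = -8
k = 0 (k = 0*(-8) = 0)
H(G, d) = √(G² + d²)/2
q = -3/2 (q = -√((-2 - 1*(-5))² + 0²)/2 = -√((-2 + 5)² + 0)/2 = -√(3² + 0)/2 = -√(9 + 0)/2 = -√9/2 = -3/2 ≈ -1.5000)
q³ = (-3/2)³ = -27/8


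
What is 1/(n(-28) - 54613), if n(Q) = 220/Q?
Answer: -7/382346 ≈ -1.8308e-5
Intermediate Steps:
1/(n(-28) - 54613) = 1/(220/(-28) - 54613) = 1/(220*(-1/28) - 54613) = 1/(-55/7 - 54613) = 1/(-382346/7) = -7/382346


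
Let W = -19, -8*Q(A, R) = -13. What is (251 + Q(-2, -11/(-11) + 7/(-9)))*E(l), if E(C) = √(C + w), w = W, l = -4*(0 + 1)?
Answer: 2021*I*√23/8 ≈ 1211.5*I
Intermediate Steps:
l = -4 (l = -4*1 = -4)
Q(A, R) = 13/8 (Q(A, R) = -⅛*(-13) = 13/8)
w = -19
E(C) = √(-19 + C) (E(C) = √(C - 19) = √(-19 + C))
(251 + Q(-2, -11/(-11) + 7/(-9)))*E(l) = (251 + 13/8)*√(-19 - 4) = 2021*√(-23)/8 = 2021*(I*√23)/8 = 2021*I*√23/8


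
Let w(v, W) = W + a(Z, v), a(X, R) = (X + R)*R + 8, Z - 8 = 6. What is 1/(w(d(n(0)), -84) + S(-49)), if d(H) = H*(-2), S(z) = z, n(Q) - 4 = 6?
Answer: -⅕ ≈ -0.20000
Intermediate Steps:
Z = 14 (Z = 8 + 6 = 14)
n(Q) = 10 (n(Q) = 4 + 6 = 10)
a(X, R) = 8 + R*(R + X) (a(X, R) = (R + X)*R + 8 = R*(R + X) + 8 = 8 + R*(R + X))
d(H) = -2*H
w(v, W) = 8 + W + v² + 14*v (w(v, W) = W + (8 + v² + v*14) = W + (8 + v² + 14*v) = 8 + W + v² + 14*v)
1/(w(d(n(0)), -84) + S(-49)) = 1/((8 - 84 + (-2*10)² + 14*(-2*10)) - 49) = 1/((8 - 84 + (-20)² + 14*(-20)) - 49) = 1/((8 - 84 + 400 - 280) - 49) = 1/(44 - 49) = 1/(-5) = -⅕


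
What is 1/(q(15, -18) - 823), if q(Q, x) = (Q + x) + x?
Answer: -1/844 ≈ -0.0011848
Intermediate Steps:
q(Q, x) = Q + 2*x
1/(q(15, -18) - 823) = 1/((15 + 2*(-18)) - 823) = 1/((15 - 36) - 823) = 1/(-21 - 823) = 1/(-844) = -1/844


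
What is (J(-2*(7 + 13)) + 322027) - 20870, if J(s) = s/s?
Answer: 301158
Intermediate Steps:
J(s) = 1
(J(-2*(7 + 13)) + 322027) - 20870 = (1 + 322027) - 20870 = 322028 - 20870 = 301158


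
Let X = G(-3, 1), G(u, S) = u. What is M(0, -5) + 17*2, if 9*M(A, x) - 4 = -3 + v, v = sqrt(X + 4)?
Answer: 308/9 ≈ 34.222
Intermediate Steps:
X = -3
v = 1 (v = sqrt(-3 + 4) = sqrt(1) = 1)
M(A, x) = 2/9 (M(A, x) = 4/9 + (-3 + 1)/9 = 4/9 + (1/9)*(-2) = 4/9 - 2/9 = 2/9)
M(0, -5) + 17*2 = 2/9 + 17*2 = 2/9 + 34 = 308/9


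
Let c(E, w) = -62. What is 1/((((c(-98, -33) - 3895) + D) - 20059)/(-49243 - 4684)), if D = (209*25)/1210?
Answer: 1186394/528257 ≈ 2.2459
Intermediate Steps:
D = 95/22 (D = 5225*(1/1210) = 95/22 ≈ 4.3182)
1/((((c(-98, -33) - 3895) + D) - 20059)/(-49243 - 4684)) = 1/((((-62 - 3895) + 95/22) - 20059)/(-49243 - 4684)) = 1/(((-3957 + 95/22) - 20059)/(-53927)) = 1/((-86959/22 - 20059)*(-1/53927)) = 1/(-528257/22*(-1/53927)) = 1/(528257/1186394) = 1186394/528257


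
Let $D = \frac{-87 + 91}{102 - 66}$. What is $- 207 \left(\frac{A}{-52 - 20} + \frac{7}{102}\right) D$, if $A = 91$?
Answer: $\frac{33649}{1224} \approx 27.491$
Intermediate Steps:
$D = \frac{1}{9}$ ($D = \frac{4}{36} = 4 \cdot \frac{1}{36} = \frac{1}{9} \approx 0.11111$)
$- 207 \left(\frac{A}{-52 - 20} + \frac{7}{102}\right) D = - 207 \left(\frac{91}{-52 - 20} + \frac{7}{102}\right) \frac{1}{9} = - 207 \left(\frac{91}{-52 - 20} + 7 \cdot \frac{1}{102}\right) \frac{1}{9} = - 207 \left(\frac{91}{-72} + \frac{7}{102}\right) \frac{1}{9} = - 207 \left(91 \left(- \frac{1}{72}\right) + \frac{7}{102}\right) \frac{1}{9} = - 207 \left(- \frac{91}{72} + \frac{7}{102}\right) \frac{1}{9} = \left(-207\right) \left(- \frac{1463}{1224}\right) \frac{1}{9} = \frac{33649}{136} \cdot \frac{1}{9} = \frac{33649}{1224}$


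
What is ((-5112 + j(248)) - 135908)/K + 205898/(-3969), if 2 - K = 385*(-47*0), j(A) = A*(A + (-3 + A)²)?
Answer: 599666500/81 ≈ 7.4033e+6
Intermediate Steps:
K = 2 (K = 2 - 385*(-47*0) = 2 - 385*0 = 2 - 1*0 = 2 + 0 = 2)
((-5112 + j(248)) - 135908)/K + 205898/(-3969) = ((-5112 + 248*(248 + (-3 + 248)²)) - 135908)/2 + 205898/(-3969) = ((-5112 + 248*(248 + 245²)) - 135908)*(½) + 205898*(-1/3969) = ((-5112 + 248*(248 + 60025)) - 135908)*(½) - 4202/81 = ((-5112 + 248*60273) - 135908)*(½) - 4202/81 = ((-5112 + 14947704) - 135908)*(½) - 4202/81 = (14942592 - 135908)*(½) - 4202/81 = 14806684*(½) - 4202/81 = 7403342 - 4202/81 = 599666500/81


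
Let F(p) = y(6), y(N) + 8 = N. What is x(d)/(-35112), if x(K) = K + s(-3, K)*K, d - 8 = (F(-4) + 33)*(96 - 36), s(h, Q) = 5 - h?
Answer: -1401/2926 ≈ -0.47881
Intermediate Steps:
y(N) = -8 + N
F(p) = -2 (F(p) = -8 + 6 = -2)
d = 1868 (d = 8 + (-2 + 33)*(96 - 36) = 8 + 31*60 = 8 + 1860 = 1868)
x(K) = 9*K (x(K) = K + (5 - 1*(-3))*K = K + (5 + 3)*K = K + 8*K = 9*K)
x(d)/(-35112) = (9*1868)/(-35112) = 16812*(-1/35112) = -1401/2926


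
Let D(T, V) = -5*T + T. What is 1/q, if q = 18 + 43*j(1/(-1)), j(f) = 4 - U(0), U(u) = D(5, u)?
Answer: 1/1050 ≈ 0.00095238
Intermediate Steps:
D(T, V) = -4*T
U(u) = -20 (U(u) = -4*5 = -20)
j(f) = 24 (j(f) = 4 - 1*(-20) = 4 + 20 = 24)
q = 1050 (q = 18 + 43*24 = 18 + 1032 = 1050)
1/q = 1/1050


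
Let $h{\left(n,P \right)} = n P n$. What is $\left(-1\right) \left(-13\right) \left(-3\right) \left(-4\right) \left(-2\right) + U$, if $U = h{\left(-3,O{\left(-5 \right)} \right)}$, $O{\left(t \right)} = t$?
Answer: $-357$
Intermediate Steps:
$h{\left(n,P \right)} = P n^{2}$ ($h{\left(n,P \right)} = P n n = P n^{2}$)
$U = -45$ ($U = - 5 \left(-3\right)^{2} = \left(-5\right) 9 = -45$)
$\left(-1\right) \left(-13\right) \left(-3\right) \left(-4\right) \left(-2\right) + U = \left(-1\right) \left(-13\right) \left(-3\right) \left(-4\right) \left(-2\right) - 45 = 13 \cdot 12 \left(-2\right) - 45 = 13 \left(-24\right) - 45 = -312 - 45 = -357$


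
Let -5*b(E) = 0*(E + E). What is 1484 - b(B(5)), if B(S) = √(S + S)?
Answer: 1484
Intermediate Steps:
B(S) = √2*√S (B(S) = √(2*S) = √2*√S)
b(E) = 0 (b(E) = -0*(E + E) = -0*2*E = -⅕*0 = 0)
1484 - b(B(5)) = 1484 - 1*0 = 1484 + 0 = 1484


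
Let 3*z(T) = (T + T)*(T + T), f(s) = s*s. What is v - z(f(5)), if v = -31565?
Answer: -97195/3 ≈ -32398.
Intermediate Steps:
f(s) = s²
z(T) = 4*T²/3 (z(T) = ((T + T)*(T + T))/3 = ((2*T)*(2*T))/3 = (4*T²)/3 = 4*T²/3)
v - z(f(5)) = -31565 - 4*(5²)²/3 = -31565 - 4*25²/3 = -31565 - 4*625/3 = -31565 - 1*2500/3 = -31565 - 2500/3 = -97195/3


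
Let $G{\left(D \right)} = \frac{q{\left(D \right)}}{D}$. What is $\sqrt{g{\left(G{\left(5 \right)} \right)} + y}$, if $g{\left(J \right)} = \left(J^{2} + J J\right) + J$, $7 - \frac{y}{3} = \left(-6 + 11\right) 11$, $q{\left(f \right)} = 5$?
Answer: $i \sqrt{141} \approx 11.874 i$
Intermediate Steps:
$G{\left(D \right)} = \frac{5}{D}$
$y = -144$ ($y = 21 - 3 \left(-6 + 11\right) 11 = 21 - 3 \cdot 5 \cdot 11 = 21 - 165 = -144$)
$g{\left(J \right)} = J + 2 J^{2}$ ($g{\left(J \right)} = \left(J^{2} + J^{2}\right) + J = 2 J^{2} + J = J + 2 J^{2}$)
$\sqrt{g{\left(G{\left(5 \right)} \right)} + y} = \sqrt{\frac{5}{5} \left(1 + 2 \cdot \frac{5}{5}\right) - 144} = \sqrt{5 \cdot \frac{1}{5} \left(1 + 2 \cdot 5 \cdot \frac{1}{5}\right) - 144} = \sqrt{1 \left(1 + 2 \cdot 1\right) - 144} = \sqrt{1 \left(1 + 2\right) - 144} = \sqrt{1 \cdot 3 - 144} = \sqrt{3 - 144} = \sqrt{-141} = i \sqrt{141}$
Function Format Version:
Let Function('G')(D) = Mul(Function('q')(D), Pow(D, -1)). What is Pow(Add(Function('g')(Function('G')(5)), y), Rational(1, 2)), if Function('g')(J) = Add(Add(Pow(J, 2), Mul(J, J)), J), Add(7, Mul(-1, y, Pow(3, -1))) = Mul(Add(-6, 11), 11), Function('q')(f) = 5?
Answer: Mul(I, Pow(141, Rational(1, 2))) ≈ Mul(11.874, I)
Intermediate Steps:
Function('G')(D) = Mul(5, Pow(D, -1))
y = -144 (y = Add(21, Mul(-3, Mul(Add(-6, 11), 11))) = Add(21, Mul(-3, Mul(5, 11))) = Add(21, Mul(-3, 55)) = Add(21, -165) = -144)
Function('g')(J) = Add(J, Mul(2, Pow(J, 2))) (Function('g')(J) = Add(Add(Pow(J, 2), Pow(J, 2)), J) = Add(Mul(2, Pow(J, 2)), J) = Add(J, Mul(2, Pow(J, 2))))
Pow(Add(Function('g')(Function('G')(5)), y), Rational(1, 2)) = Pow(Add(Mul(Mul(5, Pow(5, -1)), Add(1, Mul(2, Mul(5, Pow(5, -1))))), -144), Rational(1, 2)) = Pow(Add(Mul(Mul(5, Rational(1, 5)), Add(1, Mul(2, Mul(5, Rational(1, 5))))), -144), Rational(1, 2)) = Pow(Add(Mul(1, Add(1, Mul(2, 1))), -144), Rational(1, 2)) = Pow(Add(Mul(1, Add(1, 2)), -144), Rational(1, 2)) = Pow(Add(Mul(1, 3), -144), Rational(1, 2)) = Pow(Add(3, -144), Rational(1, 2)) = Pow(-141, Rational(1, 2)) = Mul(I, Pow(141, Rational(1, 2)))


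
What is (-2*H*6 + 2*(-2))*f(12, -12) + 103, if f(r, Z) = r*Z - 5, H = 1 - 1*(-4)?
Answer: 9639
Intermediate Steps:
H = 5 (H = 1 + 4 = 5)
f(r, Z) = -5 + Z*r (f(r, Z) = Z*r - 5 = -5 + Z*r)
(-2*H*6 + 2*(-2))*f(12, -12) + 103 = (-2*5*6 + 2*(-2))*(-5 - 12*12) + 103 = (-10*6 - 4)*(-5 - 144) + 103 = (-60 - 4)*(-149) + 103 = -64*(-149) + 103 = 9536 + 103 = 9639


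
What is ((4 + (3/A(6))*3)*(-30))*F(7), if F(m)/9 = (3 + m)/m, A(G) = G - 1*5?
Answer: -35100/7 ≈ -5014.3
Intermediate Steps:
A(G) = -5 + G (A(G) = G - 5 = -5 + G)
F(m) = 9*(3 + m)/m (F(m) = 9*((3 + m)/m) = 9*(3 + m)/m)
((4 + (3/A(6))*3)*(-30))*F(7) = ((4 + (3/(-5 + 6))*3)*(-30))*(9 + 27/7) = ((4 + (3/1)*3)*(-30))*(9 + 27*(⅐)) = ((4 + (3*1)*3)*(-30))*(9 + 27/7) = ((4 + 3*3)*(-30))*(90/7) = ((4 + 9)*(-30))*(90/7) = (13*(-30))*(90/7) = -390*90/7 = -35100/7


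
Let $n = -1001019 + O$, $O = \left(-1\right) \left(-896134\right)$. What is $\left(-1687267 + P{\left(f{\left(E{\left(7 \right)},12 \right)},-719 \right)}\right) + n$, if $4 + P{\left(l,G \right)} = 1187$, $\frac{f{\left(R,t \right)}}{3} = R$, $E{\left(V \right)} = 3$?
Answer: $-1790969$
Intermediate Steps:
$O = 896134$
$f{\left(R,t \right)} = 3 R$
$P{\left(l,G \right)} = 1183$ ($P{\left(l,G \right)} = -4 + 1187 = 1183$)
$n = -104885$ ($n = -1001019 + 896134 = -104885$)
$\left(-1687267 + P{\left(f{\left(E{\left(7 \right)},12 \right)},-719 \right)}\right) + n = \left(-1687267 + 1183\right) - 104885 = -1686084 - 104885 = -1790969$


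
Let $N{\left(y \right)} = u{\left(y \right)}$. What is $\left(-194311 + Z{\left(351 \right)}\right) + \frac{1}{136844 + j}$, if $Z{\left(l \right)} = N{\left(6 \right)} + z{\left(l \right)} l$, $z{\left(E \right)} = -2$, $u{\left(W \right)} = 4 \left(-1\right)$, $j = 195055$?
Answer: $- \frac{64725947282}{331899} \approx -1.9502 \cdot 10^{5}$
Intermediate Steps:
$u{\left(W \right)} = -4$
$N{\left(y \right)} = -4$
$Z{\left(l \right)} = -4 - 2 l$
$\left(-194311 + Z{\left(351 \right)}\right) + \frac{1}{136844 + j} = \left(-194311 - 706\right) + \frac{1}{136844 + 195055} = \left(-194311 - 706\right) + \frac{1}{331899} = -195017 + \frac{1}{331899} = - \frac{64725947282}{331899}$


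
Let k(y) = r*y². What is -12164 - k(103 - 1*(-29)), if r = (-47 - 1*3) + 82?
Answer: -569732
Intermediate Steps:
r = 32 (r = (-47 - 3) + 82 = -50 + 82 = 32)
k(y) = 32*y²
-12164 - k(103 - 1*(-29)) = -12164 - 32*(103 - 1*(-29))² = -12164 - 32*(103 + 29)² = -12164 - 32*132² = -12164 - 32*17424 = -12164 - 1*557568 = -12164 - 557568 = -569732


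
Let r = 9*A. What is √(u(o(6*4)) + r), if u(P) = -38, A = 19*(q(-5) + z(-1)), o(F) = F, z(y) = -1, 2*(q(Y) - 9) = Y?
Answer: 19*√10/2 ≈ 30.042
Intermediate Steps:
q(Y) = 9 + Y/2
A = 209/2 (A = 19*((9 + (½)*(-5)) - 1) = 19*((9 - 5/2) - 1) = 19*(13/2 - 1) = 19*(11/2) = 209/2 ≈ 104.50)
r = 1881/2 (r = 9*(209/2) = 1881/2 ≈ 940.50)
√(u(o(6*4)) + r) = √(-38 + 1881/2) = √(1805/2) = 19*√10/2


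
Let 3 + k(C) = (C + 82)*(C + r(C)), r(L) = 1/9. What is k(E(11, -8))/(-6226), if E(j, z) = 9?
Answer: -7435/56034 ≈ -0.13269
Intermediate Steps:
r(L) = 1/9
k(C) = -3 + (82 + C)*(1/9 + C) (k(C) = -3 + (C + 82)*(C + 1/9) = -3 + (82 + C)*(1/9 + C))
k(E(11, -8))/(-6226) = (55/9 + 9**2 + (739/9)*9)/(-6226) = (55/9 + 81 + 739)*(-1/6226) = (7435/9)*(-1/6226) = -7435/56034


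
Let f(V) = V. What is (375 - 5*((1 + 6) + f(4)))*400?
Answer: 128000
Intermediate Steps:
(375 - 5*((1 + 6) + f(4)))*400 = (375 - 5*((1 + 6) + 4))*400 = (375 - 5*(7 + 4))*400 = (375 - 5*11)*400 = (375 - 55)*400 = 320*400 = 128000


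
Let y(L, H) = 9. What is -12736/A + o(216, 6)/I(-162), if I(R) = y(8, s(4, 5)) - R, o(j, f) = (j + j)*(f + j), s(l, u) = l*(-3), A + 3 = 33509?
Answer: 178398976/318307 ≈ 560.46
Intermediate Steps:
A = 33506 (A = -3 + 33509 = 33506)
s(l, u) = -3*l
o(j, f) = 2*j*(f + j) (o(j, f) = (2*j)*(f + j) = 2*j*(f + j))
I(R) = 9 - R
-12736/A + o(216, 6)/I(-162) = -12736/33506 + (2*216*(6 + 216))/(9 - 1*(-162)) = -12736*1/33506 + (2*216*222)/(9 + 162) = -6368/16753 + 95904/171 = -6368/16753 + 95904*(1/171) = -6368/16753 + 10656/19 = 178398976/318307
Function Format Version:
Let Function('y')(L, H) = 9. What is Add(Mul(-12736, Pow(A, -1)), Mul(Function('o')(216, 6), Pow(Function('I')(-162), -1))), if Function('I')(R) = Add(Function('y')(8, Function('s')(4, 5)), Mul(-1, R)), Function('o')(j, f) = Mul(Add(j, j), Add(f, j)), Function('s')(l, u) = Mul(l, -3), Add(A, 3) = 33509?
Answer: Rational(178398976, 318307) ≈ 560.46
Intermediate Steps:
A = 33506 (A = Add(-3, 33509) = 33506)
Function('s')(l, u) = Mul(-3, l)
Function('o')(j, f) = Mul(2, j, Add(f, j)) (Function('o')(j, f) = Mul(Mul(2, j), Add(f, j)) = Mul(2, j, Add(f, j)))
Function('I')(R) = Add(9, Mul(-1, R))
Add(Mul(-12736, Pow(A, -1)), Mul(Function('o')(216, 6), Pow(Function('I')(-162), -1))) = Add(Mul(-12736, Pow(33506, -1)), Mul(Mul(2, 216, Add(6, 216)), Pow(Add(9, Mul(-1, -162)), -1))) = Add(Mul(-12736, Rational(1, 33506)), Mul(Mul(2, 216, 222), Pow(Add(9, 162), -1))) = Add(Rational(-6368, 16753), Mul(95904, Pow(171, -1))) = Add(Rational(-6368, 16753), Mul(95904, Rational(1, 171))) = Add(Rational(-6368, 16753), Rational(10656, 19)) = Rational(178398976, 318307)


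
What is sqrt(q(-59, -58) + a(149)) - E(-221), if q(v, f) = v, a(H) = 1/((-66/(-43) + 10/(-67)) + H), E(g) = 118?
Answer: -118 + I*sqrt(11073942328198)/433261 ≈ -118.0 + 7.6807*I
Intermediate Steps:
a(H) = 1/(3992/2881 + H) (a(H) = 1/((-66*(-1/43) + 10*(-1/67)) + H) = 1/((66/43 - 10/67) + H) = 1/(3992/2881 + H))
sqrt(q(-59, -58) + a(149)) - E(-221) = sqrt(-59 + 2881/(3992 + 2881*149)) - 1*118 = sqrt(-59 + 2881/(3992 + 429269)) - 118 = sqrt(-59 + 2881/433261) - 118 = sqrt(-25559518/433261) - 118 = I*sqrt(11073942328198)/433261 - 118 = -118 + I*sqrt(11073942328198)/433261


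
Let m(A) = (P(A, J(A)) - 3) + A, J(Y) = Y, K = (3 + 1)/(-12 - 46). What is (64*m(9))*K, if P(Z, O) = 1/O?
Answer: -7040/261 ≈ -26.973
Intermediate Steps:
K = -2/29 (K = 4/(-58) = 4*(-1/58) = -2/29 ≈ -0.068966)
m(A) = -3 + A + 1/A (m(A) = (1/A - 3) + A = (-3 + 1/A) + A = -3 + A + 1/A)
(64*m(9))*K = (64*(-3 + 9 + 1/9))*(-2/29) = (64*(55/9))*(-2/29) = (3520/9)*(-2/29) = -7040/261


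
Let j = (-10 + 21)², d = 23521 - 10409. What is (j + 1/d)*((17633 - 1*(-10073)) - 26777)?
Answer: 1473907737/13112 ≈ 1.1241e+5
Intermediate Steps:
d = 13112
j = 121 (j = 11² = 121)
(j + 1/d)*((17633 - 1*(-10073)) - 26777) = (121 + 1/13112)*((17633 - 1*(-10073)) - 26777) = (121 + 1/13112)*((17633 + 10073) - 26777) = 1586553*(27706 - 26777)/13112 = (1586553/13112)*929 = 1473907737/13112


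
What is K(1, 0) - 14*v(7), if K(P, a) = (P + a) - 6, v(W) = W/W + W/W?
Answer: -33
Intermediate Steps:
v(W) = 2 (v(W) = 1 + 1 = 2)
K(P, a) = -6 + P + a
K(1, 0) - 14*v(7) = (-6 + 1 + 0) - 14*2 = -5 - 28 = -33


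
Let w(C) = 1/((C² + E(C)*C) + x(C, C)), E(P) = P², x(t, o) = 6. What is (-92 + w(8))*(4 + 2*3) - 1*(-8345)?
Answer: 2160680/291 ≈ 7425.0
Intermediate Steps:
w(C) = 1/(6 + C² + C³) (w(C) = 1/((C² + C²*C) + 6) = 1/((C² + C³) + 6) = 1/(6 + C² + C³))
(-92 + w(8))*(4 + 2*3) - 1*(-8345) = (-92 + 1/(6 + 8² + 8³))*(4 + 2*3) - 1*(-8345) = (-92 + 1/(6 + 64 + 512))*(4 + 6) + 8345 = (-92 + 1/582)*10 + 8345 = -53543/582*10 + 8345 = -267715/291 + 8345 = 2160680/291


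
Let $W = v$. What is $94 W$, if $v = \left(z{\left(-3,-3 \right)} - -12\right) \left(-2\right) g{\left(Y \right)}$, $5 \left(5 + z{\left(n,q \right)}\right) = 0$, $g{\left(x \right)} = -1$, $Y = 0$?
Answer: $1316$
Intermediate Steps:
$z{\left(n,q \right)} = -5$ ($z{\left(n,q \right)} = -5 + \frac{1}{5} \cdot 0 = -5 + 0 = -5$)
$v = 14$ ($v = \left(-5 - -12\right) \left(-2\right) \left(-1\right) = \left(-5 + 12\right) \left(-2\right) \left(-1\right) = 7 \left(-2\right) \left(-1\right) = \left(-14\right) \left(-1\right) = 14$)
$W = 14$
$94 W = 94 \cdot 14 = 1316$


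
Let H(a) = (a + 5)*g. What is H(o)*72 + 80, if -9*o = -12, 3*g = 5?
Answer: 840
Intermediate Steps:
g = 5/3 (g = (⅓)*5 = 5/3 ≈ 1.6667)
o = 4/3 (o = -⅑*(-12) = 4/3 ≈ 1.3333)
H(a) = 25/3 + 5*a/3 (H(a) = (a + 5)*(5/3) = (5 + a)*(5/3) = 25/3 + 5*a/3)
H(o)*72 + 80 = (25/3 + (5/3)*(4/3))*72 + 80 = (25/3 + 20/9)*72 + 80 = (95/9)*72 + 80 = 760 + 80 = 840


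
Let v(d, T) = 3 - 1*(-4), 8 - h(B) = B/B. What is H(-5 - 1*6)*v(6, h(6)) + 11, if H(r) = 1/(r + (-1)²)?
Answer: 103/10 ≈ 10.300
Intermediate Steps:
h(B) = 7 (h(B) = 8 - B/B = 8 - 1*1 = 8 - 1 = 7)
v(d, T) = 7 (v(d, T) = 3 + 4 = 7)
H(r) = 1/(1 + r) (H(r) = 1/(r + 1) = 1/(1 + r))
H(-5 - 1*6)*v(6, h(6)) + 11 = 7/(1 + (-5 - 1*6)) + 11 = 7/(1 + (-5 - 6)) + 11 = 7/(1 - 11) + 11 = 7/(-10) + 11 = -⅒*7 + 11 = -7/10 + 11 = 103/10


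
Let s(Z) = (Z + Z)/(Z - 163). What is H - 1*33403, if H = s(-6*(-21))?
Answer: -1236163/37 ≈ -33410.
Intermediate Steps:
s(Z) = 2*Z/(-163 + Z) (s(Z) = (2*Z)/(-163 + Z) = 2*Z/(-163 + Z))
H = -252/37 (H = 2*(-6*(-21))/(-163 - 6*(-21)) = 2*126/(-163 + 126) = 2*126/(-37) = 2*126*(-1/37) = -252/37 ≈ -6.8108)
H - 1*33403 = -252/37 - 1*33403 = -252/37 - 33403 = -1236163/37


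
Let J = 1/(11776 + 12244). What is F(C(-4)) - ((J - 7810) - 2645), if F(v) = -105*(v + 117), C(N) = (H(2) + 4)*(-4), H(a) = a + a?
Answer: 36750599/24020 ≈ 1530.0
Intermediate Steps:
H(a) = 2*a
J = 1/24020 ≈ 4.1632e-5
C(N) = -32 (C(N) = (2*2 + 4)*(-4) = (4 + 4)*(-4) = 8*(-4) = -32)
F(v) = -12285 - 105*v (F(v) = -105*(117 + v) = -12285 - 105*v)
F(C(-4)) - ((J - 7810) - 2645) = (-12285 - 105*(-32)) - ((1/24020 - 7810) - 2645) = (-12285 + 3360) - (-187596199/24020 - 2645) = -8925 - 1*(-251129099/24020) = -8925 + 251129099/24020 = 36750599/24020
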